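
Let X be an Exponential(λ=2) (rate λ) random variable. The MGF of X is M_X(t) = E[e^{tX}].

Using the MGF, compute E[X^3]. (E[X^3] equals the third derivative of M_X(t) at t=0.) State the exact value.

M_X(t) = 2/(2 - t)
D^3[M](t) = 12/(t^4 - 8*t^3 + 24*t^2 - 32*t + 16)

E[X^3] = D^3[M](0) = 3/4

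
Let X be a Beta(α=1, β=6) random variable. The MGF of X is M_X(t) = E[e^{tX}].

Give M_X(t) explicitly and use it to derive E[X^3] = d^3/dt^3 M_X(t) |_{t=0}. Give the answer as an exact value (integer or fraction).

M_X(t) = ₁F₁(1; 7; t)
dM/dt = ₁F₁(2; 8; t)/7
d^2M/dt^2 = ₁F₁(3; 9; t)/28
d^3M/dt^3 = ₁F₁(4; 10; t)/84

E[X^3] = d^3M/dt^3 |_{t=0} = 1/84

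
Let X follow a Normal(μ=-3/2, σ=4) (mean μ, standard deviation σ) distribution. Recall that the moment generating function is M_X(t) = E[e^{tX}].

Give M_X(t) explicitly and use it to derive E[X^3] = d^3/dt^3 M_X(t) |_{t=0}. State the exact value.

E[X^3] = d^3M/dt^3 |_{t=0} = -603/8

M_X(t) = e^(8*t^2 - 3*t/2)
dM/dt = 16*t*e^(-3*t/2)*e^(8*t^2) - 3*e^(-3*t/2)*e^(8*t^2)/2
d^2M/dt^2 = (1024*t^2*e^(8*t^2) - 192*t*e^(8*t^2) + 73*e^(8*t^2))*e^(-3*t/2)/4
d^3M/dt^3 = (32768*t^3*e^(8*t^2) - 9216*t^2*e^(8*t^2) + 7008*t*e^(8*t^2) - 603*e^(8*t^2))*e^(-3*t/2)/8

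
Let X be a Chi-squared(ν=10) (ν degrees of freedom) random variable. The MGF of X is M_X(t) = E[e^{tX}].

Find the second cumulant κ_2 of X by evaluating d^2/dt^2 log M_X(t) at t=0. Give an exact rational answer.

κ_2 = K^(2)(0) = 20

M_X(t) = (1 - 2*t)^(-5)
K_X(t) = log M_X(t) = -5*log(1 - 2*t)
K^(2)(t) = 20/(4*t^2 - 4*t + 1)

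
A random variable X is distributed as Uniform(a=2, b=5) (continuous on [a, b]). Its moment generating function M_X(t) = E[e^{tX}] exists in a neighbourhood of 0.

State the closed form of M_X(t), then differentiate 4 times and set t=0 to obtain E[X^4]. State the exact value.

E[X^4] = D^4[M](0) = 1031/5

M_X(t) = (e^(5*t) - e^(2*t))/(3*t)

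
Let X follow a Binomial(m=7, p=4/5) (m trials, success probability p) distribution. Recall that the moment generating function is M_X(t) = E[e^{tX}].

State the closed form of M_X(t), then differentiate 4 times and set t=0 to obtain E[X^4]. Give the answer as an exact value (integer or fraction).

E[X^4] = M^(4)(0) = 147868/125

M_X(t) = (4*e^(t)/5 + 1/5)^7
M^(4)(t) = 39337984*e^(7*t)/78125 + 37158912*e^(6*t)/78125 + 21504*e^(5*t)/125 + 458752*e^(4*t)/15625 + 36288*e^(3*t)/15625 + 5376*e^(2*t)/78125 + 28*e^(t)/78125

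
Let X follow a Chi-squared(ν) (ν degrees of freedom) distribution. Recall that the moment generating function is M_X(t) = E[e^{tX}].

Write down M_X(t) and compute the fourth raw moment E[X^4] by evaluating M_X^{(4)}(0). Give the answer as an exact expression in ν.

E[X^4] = D^4[M](0) = ν*(ν^3 + 12*ν^2 + 44*ν + 48)

M_X(t) = (1 - 2*t)^(-ν/2)
D^4[M](t) = (ν^4 + 12*ν^3 + 44*ν^2 + 48*ν)/(16*t^4*(1 - 2*t)^(ν/2) - 32*t^3*(1 - 2*t)^(ν/2) + 24*t^2*(1 - 2*t)^(ν/2) - 8*t*(1 - 2*t)^(ν/2) + (1 - 2*t)^(ν/2))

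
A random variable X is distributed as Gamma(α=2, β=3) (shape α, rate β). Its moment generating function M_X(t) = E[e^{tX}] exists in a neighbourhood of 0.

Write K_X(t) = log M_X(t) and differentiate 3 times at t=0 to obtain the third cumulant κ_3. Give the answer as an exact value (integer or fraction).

κ_3 = K′′′(0) = 4/27

M_X(t) = 9/(3 - t)^2
K_X(t) = log M_X(t) = -2*log(3 - t) + 2*log(3)
K′(t) = -2/(t - 3)
K′′(t) = 2/(t^2 - 6*t + 9)
K′′′(t) = -4/(t^3 - 9*t^2 + 27*t - 27)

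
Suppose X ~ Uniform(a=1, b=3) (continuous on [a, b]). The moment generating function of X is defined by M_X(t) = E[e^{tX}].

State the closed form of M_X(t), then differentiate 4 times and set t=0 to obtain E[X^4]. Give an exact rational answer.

M_X(t) = (e^(3*t) - e^(t))/(2*t)
D^4[M](t) = (81*t^4*e^(3*t) - t^4*e^(t) - 108*t^3*e^(3*t) + 4*t^3*e^(t) + 108*t^2*e^(3*t) - 12*t^2*e^(t) - 72*t*e^(3*t) + 24*t*e^(t) + 24*e^(3*t) - 24*e^(t))/(2*t^5)

E[X^4] = D^4[M](0) = 121/5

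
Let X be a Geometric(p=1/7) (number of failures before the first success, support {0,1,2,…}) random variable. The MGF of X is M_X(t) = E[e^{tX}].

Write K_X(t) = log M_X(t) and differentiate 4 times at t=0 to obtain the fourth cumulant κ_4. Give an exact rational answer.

M_X(t) = 1/(7*(1 - 6*e^(t)/7))
K_X(t) = log M_X(t) = -log(1 - 6*e^(t)/7) - log(7)
D^4[K](t) = (1512*e^(3*t) + 7056*e^(2*t) + 2058*e^(t))/(1296*e^(4*t) - 6048*e^(3*t) + 10584*e^(2*t) - 8232*e^(t) + 2401)

κ_4 = D^4[K](0) = 10626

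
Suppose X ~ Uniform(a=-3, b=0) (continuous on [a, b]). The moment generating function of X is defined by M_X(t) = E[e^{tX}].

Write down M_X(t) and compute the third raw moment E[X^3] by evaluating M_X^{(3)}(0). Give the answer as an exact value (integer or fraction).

M_X(t) = (1 - e^(-3*t))/(3*t)
dM/dt = (3*t - e^(3*t) + 1)*e^(-3*t)/(3*t^2)
d^2M/dt^2 = (-9*t^2 - 6*t + 2*e^(3*t) - 2)*e^(-3*t)/(3*t^3)
d^3M/dt^3 = (9*t^3 + 9*t^2 + 6*t - 2*e^(3*t) + 2)*e^(-3*t)/t^4

E[X^3] = d^3M/dt^3 |_{t=0} = -27/4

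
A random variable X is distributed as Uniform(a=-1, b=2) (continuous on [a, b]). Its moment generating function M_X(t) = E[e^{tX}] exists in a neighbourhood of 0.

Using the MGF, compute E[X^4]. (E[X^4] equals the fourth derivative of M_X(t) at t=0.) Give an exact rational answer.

E[X^4] = M^(4)(0) = 11/5

M_X(t) = (e^(2*t) - e^(-t))/(3*t)
M^(4)(t) = (16*t^4*e^(3*t) - t^4 - 32*t^3*e^(3*t) - 4*t^3 + 48*t^2*e^(3*t) - 12*t^2 - 48*t*e^(3*t) - 24*t + 24*e^(3*t) - 24)*e^(-t)/(3*t^5)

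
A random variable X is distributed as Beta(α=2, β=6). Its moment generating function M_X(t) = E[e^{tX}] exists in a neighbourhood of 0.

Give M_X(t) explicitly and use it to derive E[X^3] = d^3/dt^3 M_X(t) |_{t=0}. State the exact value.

E[X^3] = D^3[M](0) = 1/30

M_X(t) = ₁F₁(2; 8; t)
D^3[M](t) = ₁F₁(5; 11; t)/30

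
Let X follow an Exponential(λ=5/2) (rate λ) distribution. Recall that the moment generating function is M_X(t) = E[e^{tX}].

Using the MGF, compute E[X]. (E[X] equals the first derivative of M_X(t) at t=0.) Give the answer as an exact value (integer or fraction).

E[X] = M′(0) = 2/5

M_X(t) = 5/(2*(5/2 - t))
M′(t) = 10/(4*t^2 - 20*t + 25)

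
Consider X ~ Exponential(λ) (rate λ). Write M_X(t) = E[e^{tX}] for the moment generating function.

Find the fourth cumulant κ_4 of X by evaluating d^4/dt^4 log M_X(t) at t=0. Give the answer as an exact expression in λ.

M_X(t) = λ/(λ - t)
K_X(t) = log M_X(t) = log(λ) - log(λ - t)
K^(4)(t) = 6/(λ^4 - 4*λ^3*t + 6*λ^2*t^2 - 4*λ*t^3 + t^4)

κ_4 = K^(4)(0) = 6/λ^4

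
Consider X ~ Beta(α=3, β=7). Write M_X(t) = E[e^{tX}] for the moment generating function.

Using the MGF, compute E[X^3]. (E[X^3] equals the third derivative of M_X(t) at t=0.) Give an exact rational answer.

E[X^3] = M^(3)(0) = 1/22

M_X(t) = ₁F₁(3; 10; t)
M^(3)(t) = ₁F₁(6; 13; t)/22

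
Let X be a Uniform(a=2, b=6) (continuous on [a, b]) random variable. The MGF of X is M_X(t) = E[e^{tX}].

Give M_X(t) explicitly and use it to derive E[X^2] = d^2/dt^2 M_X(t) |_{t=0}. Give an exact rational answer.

M_X(t) = (e^(6*t) - e^(2*t))/(4*t)
M^(2)(t) = (18*t^2*e^(6*t) - 2*t^2*e^(2*t) - 6*t*e^(6*t) + 2*t*e^(2*t) + e^(6*t) - e^(2*t))/(2*t^3)

E[X^2] = M^(2)(0) = 52/3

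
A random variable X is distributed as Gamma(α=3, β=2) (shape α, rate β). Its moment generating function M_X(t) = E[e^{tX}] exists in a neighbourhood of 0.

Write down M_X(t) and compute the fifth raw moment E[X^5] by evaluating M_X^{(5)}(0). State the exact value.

M_X(t) = 8/(2 - t)^3
M′(t) = 24/(t^4 - 8*t^3 + 24*t^2 - 32*t + 16)
M′′(t) = -96/(t^5 - 10*t^4 + 40*t^3 - 80*t^2 + 80*t - 32)
M′′′(t) = 480/(t^6 - 12*t^5 + 60*t^4 - 160*t^3 + 240*t^2 - 192*t + 64)
M′′′′(t) = -2880/(t^7 - 14*t^6 + 84*t^5 - 280*t^4 + 560*t^3 - 672*t^2 + 448*t - 128)
M′′′′′(t) = 20160/(t^8 - 16*t^7 + 112*t^6 - 448*t^5 + 1120*t^4 - 1792*t^3 + 1792*t^2 - 1024*t + 256)

E[X^5] = M′′′′′(0) = 315/4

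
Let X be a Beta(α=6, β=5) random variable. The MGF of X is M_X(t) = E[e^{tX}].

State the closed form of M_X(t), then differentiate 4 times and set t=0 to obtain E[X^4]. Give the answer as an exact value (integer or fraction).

M_X(t) = ₁F₁(6; 11; t)
M^(4)(t) = 18*₁F₁(10; 15; t)/143

E[X^4] = M^(4)(0) = 18/143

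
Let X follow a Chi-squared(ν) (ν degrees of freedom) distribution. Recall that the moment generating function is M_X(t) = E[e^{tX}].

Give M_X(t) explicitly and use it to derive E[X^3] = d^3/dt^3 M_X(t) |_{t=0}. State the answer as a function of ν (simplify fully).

E[X^3] = d^3M/dt^3 |_{t=0} = ν*(ν^2 + 6*ν + 8)

M_X(t) = (1 - 2*t)^(-ν/2)
dM/dt = -ν/(2*t*(1 - 2*t)^(ν/2) - (1 - 2*t)^(ν/2))
d^2M/dt^2 = (ν^2 + 2*ν)/(4*t^2*(1 - 2*t)^(ν/2) - 4*t*(1 - 2*t)^(ν/2) + (1 - 2*t)^(ν/2))
d^3M/dt^3 = (-ν^3 - 6*ν^2 - 8*ν)/(8*t^3*(1 - 2*t)^(ν/2) - 12*t^2*(1 - 2*t)^(ν/2) + 6*t*(1 - 2*t)^(ν/2) - (1 - 2*t)^(ν/2))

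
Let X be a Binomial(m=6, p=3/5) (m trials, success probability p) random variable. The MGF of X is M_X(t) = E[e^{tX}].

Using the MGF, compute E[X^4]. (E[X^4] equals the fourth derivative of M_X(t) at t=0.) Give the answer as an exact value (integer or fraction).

E[X^4] = D^4[M](0) = 35172/125

M_X(t) = (3*e^(t)/5 + 2/5)^6
D^4[M](t) = 944784*e^(6*t)/15625 + 2916*e^(5*t)/25 + 248832*e^(4*t)/3125 + 69984*e^(3*t)/3125 + 6912*e^(2*t)/3125 + 576*e^(t)/15625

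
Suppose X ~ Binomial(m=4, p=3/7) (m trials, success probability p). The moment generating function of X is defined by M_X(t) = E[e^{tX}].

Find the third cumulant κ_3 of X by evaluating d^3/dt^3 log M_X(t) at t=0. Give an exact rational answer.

M_X(t) = (3*e^(t)/7 + 4/7)^4
K_X(t) = log M_X(t) = 4*log(3*e^(t)/7 + 4/7)
K′(t) = 12*e^(t)/(3*e^(t) + 4)
K′′(t) = 48*e^(t)/(9*e^(2*t) + 24*e^(t) + 16)
K′′′(t) = (-144*e^(2*t) + 192*e^(t))/(27*e^(3*t) + 108*e^(2*t) + 144*e^(t) + 64)

κ_3 = K′′′(0) = 48/343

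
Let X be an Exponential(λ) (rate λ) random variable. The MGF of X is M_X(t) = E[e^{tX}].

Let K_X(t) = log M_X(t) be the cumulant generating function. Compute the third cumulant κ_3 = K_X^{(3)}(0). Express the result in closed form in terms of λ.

κ_3 = D^3[K](0) = 2/λ^3

M_X(t) = λ/(λ - t)
K_X(t) = log M_X(t) = log(λ) - log(λ - t)
D^3[K](t) = -2/(-λ^3 + 3*λ^2*t - 3*λ*t^2 + t^3)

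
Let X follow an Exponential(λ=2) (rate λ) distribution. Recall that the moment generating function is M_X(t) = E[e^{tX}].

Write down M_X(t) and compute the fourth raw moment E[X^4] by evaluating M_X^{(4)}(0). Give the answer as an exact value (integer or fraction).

M_X(t) = 2/(2 - t)
dM/dt = 2/(t^2 - 4*t + 4)
d^2M/dt^2 = -4/(t^3 - 6*t^2 + 12*t - 8)
d^3M/dt^3 = 12/(t^4 - 8*t^3 + 24*t^2 - 32*t + 16)
d^4M/dt^4 = -48/(t^5 - 10*t^4 + 40*t^3 - 80*t^2 + 80*t - 32)

E[X^4] = d^4M/dt^4 |_{t=0} = 3/2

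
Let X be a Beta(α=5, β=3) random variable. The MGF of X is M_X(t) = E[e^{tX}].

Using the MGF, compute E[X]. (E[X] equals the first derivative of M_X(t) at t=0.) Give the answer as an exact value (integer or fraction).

E[X] = D[M](0) = 5/8

M_X(t) = ₁F₁(5; 8; t)
D[M](t) = 5*₁F₁(6; 9; t)/8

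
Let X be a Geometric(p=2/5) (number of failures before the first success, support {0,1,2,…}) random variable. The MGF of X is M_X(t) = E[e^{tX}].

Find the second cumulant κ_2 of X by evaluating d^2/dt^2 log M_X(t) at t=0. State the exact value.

M_X(t) = 2/(5*(1 - 3*e^(t)/5))
K_X(t) = log M_X(t) = -log(1 - 3*e^(t)/5) - log(5) + log(2)
dK/dt = -3*e^(t)/(3*e^(t) - 5)
d^2K/dt^2 = 15*e^(t)/(9*e^(2*t) - 30*e^(t) + 25)

κ_2 = d^2K/dt^2 |_{t=0} = 15/4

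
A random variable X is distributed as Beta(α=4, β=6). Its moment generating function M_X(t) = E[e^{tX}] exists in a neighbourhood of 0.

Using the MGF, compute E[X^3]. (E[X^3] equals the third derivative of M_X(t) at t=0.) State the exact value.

M_X(t) = ₁F₁(4; 10; t)
dM/dt = 2*₁F₁(5; 11; t)/5
d^2M/dt^2 = 2*₁F₁(6; 12; t)/11
d^3M/dt^3 = ₁F₁(7; 13; t)/11

E[X^3] = d^3M/dt^3 |_{t=0} = 1/11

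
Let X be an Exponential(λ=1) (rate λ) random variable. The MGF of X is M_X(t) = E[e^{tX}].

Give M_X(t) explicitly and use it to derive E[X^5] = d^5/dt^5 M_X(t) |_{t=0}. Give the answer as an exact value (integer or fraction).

E[X^5] = M^(5)(0) = 120

M_X(t) = 1/(1 - t)
M^(5)(t) = 120/(t^6 - 6*t^5 + 15*t^4 - 20*t^3 + 15*t^2 - 6*t + 1)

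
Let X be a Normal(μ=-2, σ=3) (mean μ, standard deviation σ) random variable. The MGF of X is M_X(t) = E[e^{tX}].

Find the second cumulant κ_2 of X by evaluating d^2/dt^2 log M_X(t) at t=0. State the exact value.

κ_2 = K′′(0) = 9

M_X(t) = e^(9*t^2/2 - 2*t)
K_X(t) = log M_X(t) = 9*t^2/2 - 2*t
K′(t) = 9*t - 2
K′′(t) = 9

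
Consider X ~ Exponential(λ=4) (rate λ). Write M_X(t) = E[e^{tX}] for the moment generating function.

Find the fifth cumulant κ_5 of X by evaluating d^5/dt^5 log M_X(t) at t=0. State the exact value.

κ_5 = K^(5)(0) = 3/128

M_X(t) = 4/(4 - t)
K_X(t) = log M_X(t) = -log(4 - t) + 2*log(2)
K^(5)(t) = -24/(t^5 - 20*t^4 + 160*t^3 - 640*t^2 + 1280*t - 1024)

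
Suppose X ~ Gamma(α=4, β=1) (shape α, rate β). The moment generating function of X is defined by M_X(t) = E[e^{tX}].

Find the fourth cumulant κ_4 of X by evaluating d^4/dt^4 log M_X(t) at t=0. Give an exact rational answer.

κ_4 = d^4K/dt^4 |_{t=0} = 24

M_X(t) = (1 - t)^(-4)
K_X(t) = log M_X(t) = -4*log(1 - t)
dK/dt = -4/(t - 1)
d^2K/dt^2 = 4/(t^2 - 2*t + 1)
d^3K/dt^3 = -8/(t^3 - 3*t^2 + 3*t - 1)
d^4K/dt^4 = 24/(t^4 - 4*t^3 + 6*t^2 - 4*t + 1)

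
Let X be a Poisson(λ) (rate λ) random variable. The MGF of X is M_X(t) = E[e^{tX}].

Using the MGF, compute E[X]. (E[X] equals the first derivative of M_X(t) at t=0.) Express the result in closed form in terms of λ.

E[X] = M′(0) = λ

M_X(t) = e^(λ*(e^(t) - 1))
M′(t) = λ*e^(-λ)*e^(t)*e^(λ*e^(t))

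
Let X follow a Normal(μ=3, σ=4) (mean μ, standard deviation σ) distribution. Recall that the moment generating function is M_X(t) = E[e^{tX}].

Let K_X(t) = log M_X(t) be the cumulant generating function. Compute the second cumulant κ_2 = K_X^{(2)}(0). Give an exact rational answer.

κ_2 = d^2K/dt^2 |_{t=0} = 16

M_X(t) = e^(8*t^2 + 3*t)
K_X(t) = log M_X(t) = 8*t^2 + 3*t
dK/dt = 16*t + 3
d^2K/dt^2 = 16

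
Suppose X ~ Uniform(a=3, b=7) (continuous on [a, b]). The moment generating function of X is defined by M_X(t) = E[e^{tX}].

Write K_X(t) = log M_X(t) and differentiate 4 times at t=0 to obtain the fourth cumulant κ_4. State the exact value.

κ_4 = K′′′′(0) = -32/15

M_X(t) = (e^(7*t) - e^(3*t))/(4*t)
K_X(t) = log M_X(t) = -log(t) + log(e^(7*t) - e^(3*t)) - 2*log(2)
K′(t) = (7*t*e^(4*t) - 3*t - e^(4*t) + 1)/(t*e^(4*t) - t)
K′′(t) = (-16*t^2*e^(4*t) + e^(8*t) - 2*e^(4*t) + 1)/(t^2*e^(8*t) - 2*t^2*e^(4*t) + t^2)
K′′′(t) = (64*t^3*e^(8*t) + 64*t^3*e^(4*t) - 2*e^(12*t) + 6*e^(8*t) - 6*e^(4*t) + 2)/(t^3*e^(12*t) - 3*t^3*e^(8*t) + 3*t^3*e^(4*t) - t^3)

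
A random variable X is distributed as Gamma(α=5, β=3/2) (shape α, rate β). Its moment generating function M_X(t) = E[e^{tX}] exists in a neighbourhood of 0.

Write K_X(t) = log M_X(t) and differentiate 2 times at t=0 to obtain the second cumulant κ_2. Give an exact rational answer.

κ_2 = D^2[K](0) = 20/9

M_X(t) = 243/(32*(3/2 - t)^5)
K_X(t) = log M_X(t) = -5*log(3/2 - t) - 5*log(2) + 5*log(3)
D^2[K](t) = 20/(4*t^2 - 12*t + 9)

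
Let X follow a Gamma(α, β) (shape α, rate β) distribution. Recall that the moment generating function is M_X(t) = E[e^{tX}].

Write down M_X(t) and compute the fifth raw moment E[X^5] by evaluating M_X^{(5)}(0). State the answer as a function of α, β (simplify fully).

E[X^5] = d^5M/dt^5 |_{t=0} = α*(α^4 + 10*α^3 + 35*α^2 + 50*α + 24)/β^5

M_X(t) = (β/(β - t))^α
dM/dt = -α*β^α*(1/(β - t))^α/(-β + t)
d^2M/dt^2 = (α^2*β^α*(1/(β - t))^α + α*β^α*(1/(β - t))^α)/(β^2 - 2*β*t + t^2)
d^3M/dt^3 = (-α^3*β^α*(1/(β - t))^α - 3*α^2*β^α*(1/(β - t))^α - 2*α*β^α*(1/(β - t))^α)/(-β^3 + 3*β^2*t - 3*β*t^2 + t^3)
d^4M/dt^4 = (α^4*β^α*(1/(β - t))^α + 6*α^3*β^α*(1/(β - t))^α + 11*α^2*β^α*(1/(β - t))^α + 6*α*β^α*(1/(β - t))^α)/(β^4 - 4*β^3*t + 6*β^2*t^2 - 4*β*t^3 + t^4)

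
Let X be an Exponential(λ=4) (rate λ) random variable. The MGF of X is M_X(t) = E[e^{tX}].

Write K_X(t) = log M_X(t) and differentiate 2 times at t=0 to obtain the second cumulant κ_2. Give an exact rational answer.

κ_2 = d^2K/dt^2 |_{t=0} = 1/16

M_X(t) = 4/(4 - t)
K_X(t) = log M_X(t) = -log(4 - t) + 2*log(2)
dK/dt = -1/(t - 4)
d^2K/dt^2 = 1/(t^2 - 8*t + 16)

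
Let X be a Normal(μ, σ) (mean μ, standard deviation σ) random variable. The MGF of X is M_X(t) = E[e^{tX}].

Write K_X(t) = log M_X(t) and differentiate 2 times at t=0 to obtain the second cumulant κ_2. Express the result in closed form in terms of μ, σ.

κ_2 = K^(2)(0) = σ^2

M_X(t) = e^(μ*t + σ^2*t^2/2)
K_X(t) = log M_X(t) = μ*t + σ^2*t^2/2
K^(2)(t) = σ^2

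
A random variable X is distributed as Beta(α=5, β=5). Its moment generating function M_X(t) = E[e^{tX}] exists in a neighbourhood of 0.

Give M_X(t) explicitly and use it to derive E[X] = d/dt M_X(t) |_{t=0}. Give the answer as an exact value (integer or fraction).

M_X(t) = ₁F₁(5; 10; t)
dM/dt = ₁F₁(6; 11; t)/2

E[X] = dM/dt |_{t=0} = 1/2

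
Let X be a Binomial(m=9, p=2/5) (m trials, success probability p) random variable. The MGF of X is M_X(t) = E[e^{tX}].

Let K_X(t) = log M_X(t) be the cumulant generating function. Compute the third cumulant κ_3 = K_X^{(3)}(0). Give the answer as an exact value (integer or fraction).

κ_3 = d^3K/dt^3 |_{t=0} = 54/125

M_X(t) = (2*e^(t)/5 + 3/5)^9
K_X(t) = log M_X(t) = 9*log(2*e^(t)/5 + 3/5)
dK/dt = 18*e^(t)/(2*e^(t) + 3)
d^2K/dt^2 = 54*e^(t)/(4*e^(2*t) + 12*e^(t) + 9)
d^3K/dt^3 = (-108*e^(2*t) + 162*e^(t))/(8*e^(3*t) + 36*e^(2*t) + 54*e^(t) + 27)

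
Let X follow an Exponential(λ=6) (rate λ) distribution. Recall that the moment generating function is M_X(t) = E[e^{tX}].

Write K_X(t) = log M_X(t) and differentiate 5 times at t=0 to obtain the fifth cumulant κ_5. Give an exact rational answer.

κ_5 = d^5K/dt^5 |_{t=0} = 1/324

M_X(t) = 6/(6 - t)
K_X(t) = log M_X(t) = -log(6 - t) + log(6)
dK/dt = -1/(t - 6)
d^2K/dt^2 = 1/(t^2 - 12*t + 36)
d^3K/dt^3 = -2/(t^3 - 18*t^2 + 108*t - 216)
d^4K/dt^4 = 6/(t^4 - 24*t^3 + 216*t^2 - 864*t + 1296)
d^5K/dt^5 = -24/(t^5 - 30*t^4 + 360*t^3 - 2160*t^2 + 6480*t - 7776)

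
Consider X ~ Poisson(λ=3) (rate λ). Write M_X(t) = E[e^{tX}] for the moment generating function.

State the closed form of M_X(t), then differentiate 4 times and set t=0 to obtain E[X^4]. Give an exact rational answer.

E[X^4] = D^4[M](0) = 309

M_X(t) = e^(3*e^(t) - 3)
D^4[M](t) = (81*e^(4*t)*e^(3*e^(t)) + 162*e^(3*t)*e^(3*e^(t)) + 63*e^(2*t)*e^(3*e^(t)) + 3*e^(t)*e^(3*e^(t)))*e^(-3)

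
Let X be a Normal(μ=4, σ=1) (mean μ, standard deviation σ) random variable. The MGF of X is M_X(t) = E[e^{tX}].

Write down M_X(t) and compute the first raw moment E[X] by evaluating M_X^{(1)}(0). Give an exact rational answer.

M_X(t) = e^(t^2/2 + 4*t)
dM/dt = t*e^(4*t)*e^(t^2/2) + 4*e^(4*t)*e^(t^2/2)

E[X] = dM/dt |_{t=0} = 4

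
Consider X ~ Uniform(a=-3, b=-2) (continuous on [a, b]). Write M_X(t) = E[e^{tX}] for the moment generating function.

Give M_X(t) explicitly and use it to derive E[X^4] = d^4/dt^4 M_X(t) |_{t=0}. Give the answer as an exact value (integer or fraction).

E[X^4] = D^4[M](0) = 211/5

M_X(t) = (e^(-2*t) - e^(-3*t))/t
D^4[M](t) = (16*t^4*e^(t) - 81*t^4 + 32*t^3*e^(t) - 108*t^3 + 48*t^2*e^(t) - 108*t^2 + 48*t*e^(t) - 72*t + 24*e^(t) - 24)*e^(-3*t)/t^5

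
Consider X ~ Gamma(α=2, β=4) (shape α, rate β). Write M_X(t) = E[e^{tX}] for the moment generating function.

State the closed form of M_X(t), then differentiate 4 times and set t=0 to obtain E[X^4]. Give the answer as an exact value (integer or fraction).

E[X^4] = D^4[M](0) = 15/32

M_X(t) = 16/(4 - t)^2
D^4[M](t) = 1920/(t^6 - 24*t^5 + 240*t^4 - 1280*t^3 + 3840*t^2 - 6144*t + 4096)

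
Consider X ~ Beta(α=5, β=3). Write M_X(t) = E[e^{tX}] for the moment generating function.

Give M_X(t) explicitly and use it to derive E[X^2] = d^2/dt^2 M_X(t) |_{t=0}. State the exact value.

E[X^2] = D^2[M](0) = 5/12

M_X(t) = ₁F₁(5; 8; t)
D^2[M](t) = 5*₁F₁(7; 10; t)/12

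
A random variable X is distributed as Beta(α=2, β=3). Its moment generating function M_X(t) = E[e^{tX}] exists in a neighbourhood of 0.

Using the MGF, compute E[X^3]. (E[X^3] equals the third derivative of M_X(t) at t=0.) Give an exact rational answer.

E[X^3] = M^(3)(0) = 4/35

M_X(t) = ₁F₁(2; 5; t)
M^(3)(t) = 4*₁F₁(5; 8; t)/35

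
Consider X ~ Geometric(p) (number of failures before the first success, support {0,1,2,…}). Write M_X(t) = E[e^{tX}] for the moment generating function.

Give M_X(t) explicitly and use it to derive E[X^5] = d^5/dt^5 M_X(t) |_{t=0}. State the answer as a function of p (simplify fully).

E[X^5] = M′′′′′(0) = -1 + 31/p - 180/p^2 + 390/p^3 - 360/p^4 + 120/p^5

M_X(t) = p/(-(1 - p)*e^(t) + 1)
M′(t) = (-p^2*e^(t) + p*e^(t))/(p^2*e^(2*t) - 2*p*e^(2*t) + 2*p*e^(t) + e^(2*t) - 2*e^(t) + 1)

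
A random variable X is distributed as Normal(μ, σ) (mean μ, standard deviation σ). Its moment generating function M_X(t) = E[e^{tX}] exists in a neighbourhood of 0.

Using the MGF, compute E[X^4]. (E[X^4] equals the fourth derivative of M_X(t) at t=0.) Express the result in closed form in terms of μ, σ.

M_X(t) = e^(μ*t + σ^2*t^2/2)

E[X^4] = M^(4)(0) = μ^4 + 6*μ^2*σ^2 + 3*σ^4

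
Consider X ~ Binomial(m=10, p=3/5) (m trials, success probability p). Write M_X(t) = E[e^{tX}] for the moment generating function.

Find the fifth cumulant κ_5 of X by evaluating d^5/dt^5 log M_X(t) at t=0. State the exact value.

κ_5 = D^5[K](0) = 564/625

M_X(t) = (3*e^(t)/5 + 2/5)^10
K_X(t) = log M_X(t) = 10*log(3*e^(t)/5 + 2/5)
D^5[K](t) = (-1620*e^(4*t) + 11880*e^(3*t) - 7920*e^(2*t) + 480*e^(t))/(243*e^(5*t) + 810*e^(4*t) + 1080*e^(3*t) + 720*e^(2*t) + 240*e^(t) + 32)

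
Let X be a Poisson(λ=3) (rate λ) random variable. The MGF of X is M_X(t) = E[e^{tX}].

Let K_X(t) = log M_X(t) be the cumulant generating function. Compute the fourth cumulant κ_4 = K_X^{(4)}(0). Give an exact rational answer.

M_X(t) = e^(3*e^(t) - 3)
K_X(t) = log M_X(t) = 3*e^(t) - 3
D^4[K](t) = 3*e^(t)

κ_4 = D^4[K](0) = 3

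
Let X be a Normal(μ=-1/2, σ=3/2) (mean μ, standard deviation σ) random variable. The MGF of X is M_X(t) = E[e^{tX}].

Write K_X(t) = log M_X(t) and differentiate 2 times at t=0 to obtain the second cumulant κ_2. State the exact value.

κ_2 = D^2[K](0) = 9/4

M_X(t) = e^(9*t^2/8 - t/2)
K_X(t) = log M_X(t) = 9*t^2/8 - t/2
D^2[K](t) = 9/4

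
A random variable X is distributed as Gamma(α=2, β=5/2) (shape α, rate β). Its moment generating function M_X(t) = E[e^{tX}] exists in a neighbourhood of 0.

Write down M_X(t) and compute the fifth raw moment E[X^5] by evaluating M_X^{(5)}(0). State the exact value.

E[X^5] = M′′′′′(0) = 4608/625

M_X(t) = 25/(4*(5/2 - t)^2)
M′(t) = -100/(8*t^3 - 60*t^2 + 150*t - 125)
M′′(t) = 600/(16*t^4 - 160*t^3 + 600*t^2 - 1000*t + 625)
M′′′(t) = -4800/(32*t^5 - 400*t^4 + 2000*t^3 - 5000*t^2 + 6250*t - 3125)
M′′′′(t) = 48000/(64*t^6 - 960*t^5 + 6000*t^4 - 20000*t^3 + 37500*t^2 - 37500*t + 15625)
M′′′′′(t) = -576000/(128*t^7 - 2240*t^6 + 16800*t^5 - 70000*t^4 + 175000*t^3 - 262500*t^2 + 218750*t - 78125)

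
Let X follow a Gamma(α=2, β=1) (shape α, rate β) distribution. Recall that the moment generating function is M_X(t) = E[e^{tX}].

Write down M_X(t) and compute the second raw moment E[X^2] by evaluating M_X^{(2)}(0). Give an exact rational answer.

E[X^2] = M′′(0) = 6

M_X(t) = (1 - t)^(-2)
M′(t) = -2/(t^3 - 3*t^2 + 3*t - 1)
M′′(t) = 6/(t^4 - 4*t^3 + 6*t^2 - 4*t + 1)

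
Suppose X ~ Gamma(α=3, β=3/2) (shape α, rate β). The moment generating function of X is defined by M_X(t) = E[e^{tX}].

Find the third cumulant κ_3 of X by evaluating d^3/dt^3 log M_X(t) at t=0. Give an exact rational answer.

M_X(t) = 27/(8*(3/2 - t)^3)
K_X(t) = log M_X(t) = -3*log(3/2 - t) - 3*log(2) + 3*log(3)
D^3[K](t) = -48/(8*t^3 - 36*t^2 + 54*t - 27)

κ_3 = D^3[K](0) = 16/9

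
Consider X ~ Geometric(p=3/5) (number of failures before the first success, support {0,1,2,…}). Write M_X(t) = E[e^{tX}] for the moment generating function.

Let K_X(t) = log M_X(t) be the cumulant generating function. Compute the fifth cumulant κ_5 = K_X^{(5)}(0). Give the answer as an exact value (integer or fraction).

κ_5 = K^(5)(0) = 3010/81

M_X(t) = 3/(5*(1 - 2*e^(t)/5))
K_X(t) = log M_X(t) = -log(1 - 2*e^(t)/5) - log(5) + log(3)
K^(5)(t) = (-80*e^(4*t) - 2200*e^(3*t) - 5500*e^(2*t) - 1250*e^(t))/(32*e^(5*t) - 400*e^(4*t) + 2000*e^(3*t) - 5000*e^(2*t) + 6250*e^(t) - 3125)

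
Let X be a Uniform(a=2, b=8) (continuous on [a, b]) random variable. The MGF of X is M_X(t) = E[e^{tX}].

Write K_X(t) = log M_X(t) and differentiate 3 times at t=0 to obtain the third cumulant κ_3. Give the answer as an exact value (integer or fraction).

κ_3 = d^3K/dt^3 |_{t=0} = 0

M_X(t) = (e^(8*t) - e^(2*t))/(6*t)
K_X(t) = log M_X(t) = -log(t) + log(e^(8*t) - e^(2*t)) - log(6)
dK/dt = (8*t*e^(6*t) - 2*t - e^(6*t) + 1)/(t*e^(6*t) - t)
d^2K/dt^2 = (-36*t^2*e^(6*t) + e^(12*t) - 2*e^(6*t) + 1)/(t^2*e^(12*t) - 2*t^2*e^(6*t) + t^2)
d^3K/dt^3 = (216*t^3*e^(12*t) + 216*t^3*e^(6*t) - 2*e^(18*t) + 6*e^(12*t) - 6*e^(6*t) + 2)/(t^3*e^(18*t) - 3*t^3*e^(12*t) + 3*t^3*e^(6*t) - t^3)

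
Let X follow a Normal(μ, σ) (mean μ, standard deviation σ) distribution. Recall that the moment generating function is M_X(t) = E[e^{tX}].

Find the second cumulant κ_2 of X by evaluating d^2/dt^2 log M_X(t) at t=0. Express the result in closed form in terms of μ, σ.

M_X(t) = e^(μ*t + σ^2*t^2/2)
K_X(t) = log M_X(t) = μ*t + σ^2*t^2/2
K′(t) = μ + σ^2*t
K′′(t) = σ^2

κ_2 = K′′(0) = σ^2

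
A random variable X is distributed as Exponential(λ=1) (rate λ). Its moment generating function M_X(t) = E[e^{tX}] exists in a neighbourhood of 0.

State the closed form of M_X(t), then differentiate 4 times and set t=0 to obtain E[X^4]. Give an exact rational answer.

M_X(t) = 1/(1 - t)
M^(4)(t) = -24/(t^5 - 5*t^4 + 10*t^3 - 10*t^2 + 5*t - 1)

E[X^4] = M^(4)(0) = 24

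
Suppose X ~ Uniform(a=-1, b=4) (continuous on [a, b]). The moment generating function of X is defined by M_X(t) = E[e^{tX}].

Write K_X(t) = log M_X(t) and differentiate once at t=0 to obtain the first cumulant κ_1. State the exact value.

κ_1 = K′(0) = 3/2

M_X(t) = (e^(4*t) - e^(-t))/(5*t)
K_X(t) = log M_X(t) = -log(t) + log(e^(4*t) - e^(-t)) - log(5)
K′(t) = (4*t*e^(5*t) + t - e^(5*t) + 1)/(t*e^(5*t) - t)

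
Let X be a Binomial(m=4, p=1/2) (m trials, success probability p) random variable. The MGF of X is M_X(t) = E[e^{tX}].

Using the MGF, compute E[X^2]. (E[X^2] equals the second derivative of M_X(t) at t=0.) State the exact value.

M_X(t) = (e^(t)/2 + 1/2)^4
M′(t) = e^(4*t)/4 + 3*e^(3*t)/4 + 3*e^(2*t)/4 + e^(t)/4
M′′(t) = e^(4*t) + 9*e^(3*t)/4 + 3*e^(2*t)/2 + e^(t)/4

E[X^2] = M′′(0) = 5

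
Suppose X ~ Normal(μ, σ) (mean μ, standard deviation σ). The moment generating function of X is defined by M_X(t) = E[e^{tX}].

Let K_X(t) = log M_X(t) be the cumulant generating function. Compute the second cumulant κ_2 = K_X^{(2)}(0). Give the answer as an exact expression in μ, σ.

κ_2 = d^2K/dt^2 |_{t=0} = σ^2

M_X(t) = e^(μ*t + σ^2*t^2/2)
K_X(t) = log M_X(t) = μ*t + σ^2*t^2/2
dK/dt = μ + σ^2*t
d^2K/dt^2 = σ^2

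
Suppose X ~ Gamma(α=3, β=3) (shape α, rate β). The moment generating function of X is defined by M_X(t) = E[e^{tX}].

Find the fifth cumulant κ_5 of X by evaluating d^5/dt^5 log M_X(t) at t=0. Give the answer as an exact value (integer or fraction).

κ_5 = K′′′′′(0) = 8/27

M_X(t) = 27/(3 - t)^3
K_X(t) = log M_X(t) = -3*log(3 - t) + 3*log(3)
K′(t) = -3/(t - 3)
K′′(t) = 3/(t^2 - 6*t + 9)
K′′′(t) = -6/(t^3 - 9*t^2 + 27*t - 27)
K′′′′(t) = 18/(t^4 - 12*t^3 + 54*t^2 - 108*t + 81)
K′′′′′(t) = -72/(t^5 - 15*t^4 + 90*t^3 - 270*t^2 + 405*t - 243)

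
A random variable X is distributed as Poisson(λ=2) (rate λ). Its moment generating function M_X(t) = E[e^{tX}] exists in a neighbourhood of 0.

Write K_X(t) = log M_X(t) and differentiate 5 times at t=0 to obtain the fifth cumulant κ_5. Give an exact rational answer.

M_X(t) = e^(2*e^(t) - 2)
K_X(t) = log M_X(t) = 2*e^(t) - 2
D^5[K](t) = 2*e^(t)

κ_5 = D^5[K](0) = 2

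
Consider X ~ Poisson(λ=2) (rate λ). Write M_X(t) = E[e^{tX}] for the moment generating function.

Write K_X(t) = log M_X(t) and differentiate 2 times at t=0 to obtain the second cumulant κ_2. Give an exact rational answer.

κ_2 = D^2[K](0) = 2

M_X(t) = e^(2*e^(t) - 2)
K_X(t) = log M_X(t) = 2*e^(t) - 2
D^2[K](t) = 2*e^(t)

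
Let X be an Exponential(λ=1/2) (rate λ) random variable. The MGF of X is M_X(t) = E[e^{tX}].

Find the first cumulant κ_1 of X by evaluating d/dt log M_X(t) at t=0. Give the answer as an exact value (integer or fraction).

M_X(t) = 1/(2*(1/2 - t))
K_X(t) = log M_X(t) = -log(1/2 - t) - log(2)
D[K](t) = -2/(2*t - 1)

κ_1 = D[K](0) = 2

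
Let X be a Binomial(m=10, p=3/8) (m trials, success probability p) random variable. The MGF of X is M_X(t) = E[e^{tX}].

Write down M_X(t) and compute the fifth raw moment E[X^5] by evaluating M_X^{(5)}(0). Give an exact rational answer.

E[X^5] = D^5[M](0) = 2420475/1024

M_X(t) = (3*e^(t)/8 + 5/8)^10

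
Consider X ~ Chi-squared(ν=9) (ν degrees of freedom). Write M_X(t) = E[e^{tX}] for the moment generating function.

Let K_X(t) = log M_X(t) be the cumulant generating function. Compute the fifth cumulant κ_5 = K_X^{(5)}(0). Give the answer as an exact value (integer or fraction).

M_X(t) = (1 - 2*t)^(-9/2)
K_X(t) = log M_X(t) = -9*log(1 - 2*t)/2
K′(t) = -9/(2*t - 1)
K′′(t) = 18/(4*t^2 - 4*t + 1)
K′′′(t) = -72/(8*t^3 - 12*t^2 + 6*t - 1)
K′′′′(t) = 432/(16*t^4 - 32*t^3 + 24*t^2 - 8*t + 1)
K′′′′′(t) = -3456/(32*t^5 - 80*t^4 + 80*t^3 - 40*t^2 + 10*t - 1)

κ_5 = K′′′′′(0) = 3456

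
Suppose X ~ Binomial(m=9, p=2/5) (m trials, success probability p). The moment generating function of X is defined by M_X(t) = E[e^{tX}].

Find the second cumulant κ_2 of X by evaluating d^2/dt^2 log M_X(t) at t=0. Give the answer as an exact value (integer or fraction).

M_X(t) = (2*e^(t)/5 + 3/5)^9
K_X(t) = log M_X(t) = 9*log(2*e^(t)/5 + 3/5)
K′(t) = 18*e^(t)/(2*e^(t) + 3)
K′′(t) = 54*e^(t)/(4*e^(2*t) + 12*e^(t) + 9)

κ_2 = K′′(0) = 54/25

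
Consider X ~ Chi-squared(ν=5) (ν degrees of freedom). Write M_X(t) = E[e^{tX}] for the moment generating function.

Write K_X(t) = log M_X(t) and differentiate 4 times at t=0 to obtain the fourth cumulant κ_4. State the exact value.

M_X(t) = (1 - 2*t)^(-5/2)
K_X(t) = log M_X(t) = -5*log(1 - 2*t)/2
dK/dt = -5/(2*t - 1)
d^2K/dt^2 = 10/(4*t^2 - 4*t + 1)
d^3K/dt^3 = -40/(8*t^3 - 12*t^2 + 6*t - 1)
d^4K/dt^4 = 240/(16*t^4 - 32*t^3 + 24*t^2 - 8*t + 1)

κ_4 = d^4K/dt^4 |_{t=0} = 240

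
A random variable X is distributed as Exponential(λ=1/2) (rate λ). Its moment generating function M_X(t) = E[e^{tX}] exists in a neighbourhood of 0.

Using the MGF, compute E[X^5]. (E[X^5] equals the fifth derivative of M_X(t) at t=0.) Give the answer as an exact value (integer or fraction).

M_X(t) = 1/(2*(1/2 - t))
M^(5)(t) = 3840/(64*t^6 - 192*t^5 + 240*t^4 - 160*t^3 + 60*t^2 - 12*t + 1)

E[X^5] = M^(5)(0) = 3840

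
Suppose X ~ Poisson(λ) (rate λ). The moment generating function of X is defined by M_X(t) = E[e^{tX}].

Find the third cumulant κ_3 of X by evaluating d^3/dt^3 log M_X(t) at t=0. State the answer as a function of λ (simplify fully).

M_X(t) = e^(λ*(e^(t) - 1))
K_X(t) = log M_X(t) = λ*(e^(t) - 1)
K′(t) = λ*e^(t)
K′′(t) = λ*e^(t)
K′′′(t) = λ*e^(t)

κ_3 = K′′′(0) = λ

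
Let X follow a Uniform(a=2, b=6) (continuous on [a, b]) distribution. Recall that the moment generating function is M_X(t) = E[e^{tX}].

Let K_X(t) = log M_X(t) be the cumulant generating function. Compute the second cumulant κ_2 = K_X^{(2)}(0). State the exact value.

M_X(t) = (e^(6*t) - e^(2*t))/(4*t)
K_X(t) = log M_X(t) = -log(t) + log(e^(6*t) - e^(2*t)) - 2*log(2)
K^(2)(t) = (-16*t^2*e^(4*t) + e^(8*t) - 2*e^(4*t) + 1)/(t^2*e^(8*t) - 2*t^2*e^(4*t) + t^2)

κ_2 = K^(2)(0) = 4/3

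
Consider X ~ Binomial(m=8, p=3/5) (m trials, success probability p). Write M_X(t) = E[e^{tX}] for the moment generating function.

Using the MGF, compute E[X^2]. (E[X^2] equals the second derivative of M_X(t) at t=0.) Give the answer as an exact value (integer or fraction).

E[X^2] = D^2[M](0) = 624/25

M_X(t) = (3*e^(t)/5 + 2/5)^8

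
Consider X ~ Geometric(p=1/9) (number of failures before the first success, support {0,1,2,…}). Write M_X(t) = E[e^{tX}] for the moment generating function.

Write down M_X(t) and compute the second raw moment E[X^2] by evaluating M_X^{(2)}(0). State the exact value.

M_X(t) = 1/(9*(1 - 8*e^(t)/9))
M^(2)(t) = (-64*e^(2*t) - 72*e^(t))/(512*e^(3*t) - 1728*e^(2*t) + 1944*e^(t) - 729)

E[X^2] = M^(2)(0) = 136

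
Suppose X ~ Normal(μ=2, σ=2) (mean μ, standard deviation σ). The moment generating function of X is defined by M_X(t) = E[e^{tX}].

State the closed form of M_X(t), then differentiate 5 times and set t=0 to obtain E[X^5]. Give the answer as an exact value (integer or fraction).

M_X(t) = e^(2*t^2 + 2*t)
M′(t) = 4*t*e^(2*t)*e^(2*t^2) + 2*e^(2*t)*e^(2*t^2)
M′′(t) = 16*t^2*e^(2*t)*e^(2*t^2) + 16*t*e^(2*t)*e^(2*t^2) + 8*e^(2*t)*e^(2*t^2)
M′′′(t) = 64*t^3*e^(2*t)*e^(2*t^2) + 96*t^2*e^(2*t)*e^(2*t^2) + 96*t*e^(2*t)*e^(2*t^2) + 32*e^(2*t)*e^(2*t^2)
M′′′′(t) = 256*t^4*e^(2*t)*e^(2*t^2) + 512*t^3*e^(2*t)*e^(2*t^2) + 768*t^2*e^(2*t)*e^(2*t^2) + 512*t*e^(2*t)*e^(2*t^2) + 160*e^(2*t)*e^(2*t^2)

E[X^5] = M′′′′′(0) = 832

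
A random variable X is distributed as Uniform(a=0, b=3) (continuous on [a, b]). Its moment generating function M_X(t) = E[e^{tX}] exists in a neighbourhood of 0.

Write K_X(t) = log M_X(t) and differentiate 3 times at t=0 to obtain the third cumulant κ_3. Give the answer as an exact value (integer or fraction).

κ_3 = d^3K/dt^3 |_{t=0} = 0

M_X(t) = (e^(3*t) - 1)/(3*t)
K_X(t) = log M_X(t) = -log(t) + log(e^(3*t) - 1) - log(3)
dK/dt = (3*t*e^(3*t) - e^(3*t) + 1)/(t*e^(3*t) - t)
d^2K/dt^2 = (-9*t^2*e^(3*t) + e^(6*t) - 2*e^(3*t) + 1)/(t^2*e^(6*t) - 2*t^2*e^(3*t) + t^2)
d^3K/dt^3 = (27*t^3*e^(6*t) + 27*t^3*e^(3*t) - 2*e^(9*t) + 6*e^(6*t) - 6*e^(3*t) + 2)/(t^3*e^(9*t) - 3*t^3*e^(6*t) + 3*t^3*e^(3*t) - t^3)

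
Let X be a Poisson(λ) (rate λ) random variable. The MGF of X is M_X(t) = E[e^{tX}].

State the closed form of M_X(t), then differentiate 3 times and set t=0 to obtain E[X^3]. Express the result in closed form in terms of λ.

E[X^3] = M′′′(0) = λ*(λ^2 + 3*λ + 1)

M_X(t) = e^(λ*(e^(t) - 1))
M′(t) = λ*e^(-λ)*e^(t)*e^(λ*e^(t))
M′′(t) = (λ^2*e^(2*t)*e^(λ*e^(t)) + λ*e^(t)*e^(λ*e^(t)))*e^(-λ)
M′′′(t) = (λ^3*e^(3*t)*e^(λ*e^(t)) + 3*λ^2*e^(2*t)*e^(λ*e^(t)) + λ*e^(t)*e^(λ*e^(t)))*e^(-λ)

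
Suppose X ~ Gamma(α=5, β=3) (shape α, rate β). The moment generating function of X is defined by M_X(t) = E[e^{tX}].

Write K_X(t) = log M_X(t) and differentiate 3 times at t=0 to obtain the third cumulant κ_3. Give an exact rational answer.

κ_3 = d^3K/dt^3 |_{t=0} = 10/27

M_X(t) = 243/(3 - t)^5
K_X(t) = log M_X(t) = -5*log(3 - t) + 5*log(3)
dK/dt = -5/(t - 3)
d^2K/dt^2 = 5/(t^2 - 6*t + 9)
d^3K/dt^3 = -10/(t^3 - 9*t^2 + 27*t - 27)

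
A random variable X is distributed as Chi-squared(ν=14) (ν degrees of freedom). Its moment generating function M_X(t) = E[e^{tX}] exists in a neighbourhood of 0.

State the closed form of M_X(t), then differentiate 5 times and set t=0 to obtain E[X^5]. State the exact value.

E[X^5] = M^(5)(0) = 1774080

M_X(t) = (1 - 2*t)^(-7)
M^(5)(t) = 1774080/(4096*t^12 - 24576*t^11 + 67584*t^10 - 112640*t^9 + 126720*t^8 - 101376*t^7 + 59136*t^6 - 25344*t^5 + 7920*t^4 - 1760*t^3 + 264*t^2 - 24*t + 1)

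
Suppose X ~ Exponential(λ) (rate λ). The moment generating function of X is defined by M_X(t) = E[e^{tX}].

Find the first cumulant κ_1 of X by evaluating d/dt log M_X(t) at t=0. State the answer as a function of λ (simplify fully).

M_X(t) = λ/(λ - t)
K_X(t) = log M_X(t) = log(λ) - log(λ - t)
D[K](t) = -1/(-λ + t)

κ_1 = D[K](0) = 1/λ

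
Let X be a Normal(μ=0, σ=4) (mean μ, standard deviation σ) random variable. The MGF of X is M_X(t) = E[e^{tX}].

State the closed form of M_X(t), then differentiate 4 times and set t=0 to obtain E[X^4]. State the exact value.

M_X(t) = e^(8*t^2)
dM/dt = 16*t*e^(8*t^2)
d^2M/dt^2 = 256*t^2*e^(8*t^2) + 16*e^(8*t^2)
d^3M/dt^3 = 4096*t^3*e^(8*t^2) + 768*t*e^(8*t^2)
d^4M/dt^4 = 65536*t^4*e^(8*t^2) + 24576*t^2*e^(8*t^2) + 768*e^(8*t^2)

E[X^4] = d^4M/dt^4 |_{t=0} = 768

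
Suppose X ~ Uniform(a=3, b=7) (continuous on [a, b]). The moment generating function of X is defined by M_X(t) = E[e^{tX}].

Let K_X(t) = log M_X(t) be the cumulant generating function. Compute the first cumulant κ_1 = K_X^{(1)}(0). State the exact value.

M_X(t) = (e^(7*t) - e^(3*t))/(4*t)
K_X(t) = log M_X(t) = -log(t) + log(e^(7*t) - e^(3*t)) - 2*log(2)
K^(1)(t) = (7*t*e^(4*t) - 3*t - e^(4*t) + 1)/(t*e^(4*t) - t)

κ_1 = K^(1)(0) = 5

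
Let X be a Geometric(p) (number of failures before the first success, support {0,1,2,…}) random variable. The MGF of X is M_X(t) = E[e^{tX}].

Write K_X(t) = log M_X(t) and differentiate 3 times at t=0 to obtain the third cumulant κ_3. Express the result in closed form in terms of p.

M_X(t) = p/(-(1 - p)*e^(t) + 1)
K_X(t) = log M_X(t) = log(p) - log(-(1 - p)*e^(t) + 1)

κ_3 = D^3[K](0) = (p^2 - 3*p + 2)/p^3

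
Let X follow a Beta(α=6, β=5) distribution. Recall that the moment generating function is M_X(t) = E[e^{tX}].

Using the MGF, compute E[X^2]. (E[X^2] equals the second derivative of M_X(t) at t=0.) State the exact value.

E[X^2] = M^(2)(0) = 7/22

M_X(t) = ₁F₁(6; 11; t)
M^(2)(t) = 7*₁F₁(8; 13; t)/22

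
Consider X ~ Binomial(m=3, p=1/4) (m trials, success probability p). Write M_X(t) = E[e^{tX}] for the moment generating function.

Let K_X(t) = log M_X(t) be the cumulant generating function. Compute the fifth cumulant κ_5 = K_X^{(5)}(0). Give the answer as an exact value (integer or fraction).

M_X(t) = (e^(t)/4 + 3/4)^3
K_X(t) = log M_X(t) = 3*log(e^(t)/4 + 3/4)
K′(t) = 3*e^(t)/(e^(t) + 3)
K′′(t) = 9*e^(t)/(e^(2*t) + 6*e^(t) + 9)
K′′′(t) = (-9*e^(2*t) + 27*e^(t))/(e^(3*t) + 9*e^(2*t) + 27*e^(t) + 27)
K′′′′(t) = (9*e^(3*t) - 108*e^(2*t) + 81*e^(t))/(e^(4*t) + 12*e^(3*t) + 54*e^(2*t) + 108*e^(t) + 81)
K′′′′′(t) = (-9*e^(4*t) + 297*e^(3*t) - 891*e^(2*t) + 243*e^(t))/(e^(5*t) + 15*e^(4*t) + 90*e^(3*t) + 270*e^(2*t) + 405*e^(t) + 243)

κ_5 = K′′′′′(0) = -45/128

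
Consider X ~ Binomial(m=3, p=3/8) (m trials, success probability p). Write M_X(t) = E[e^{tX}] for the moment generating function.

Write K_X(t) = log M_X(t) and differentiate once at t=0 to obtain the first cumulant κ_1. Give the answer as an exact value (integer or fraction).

M_X(t) = (3*e^(t)/8 + 5/8)^3
K_X(t) = log M_X(t) = 3*log(3*e^(t)/8 + 5/8)
K′(t) = 9*e^(t)/(3*e^(t) + 5)

κ_1 = K′(0) = 9/8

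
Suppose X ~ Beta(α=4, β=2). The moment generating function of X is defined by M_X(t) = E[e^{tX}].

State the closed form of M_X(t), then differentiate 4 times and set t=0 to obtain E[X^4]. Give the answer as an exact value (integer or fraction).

M_X(t) = ₁F₁(4; 6; t)
dM/dt = 2*₁F₁(5; 7; t)/3
d^2M/dt^2 = 10*₁F₁(6; 8; t)/21
d^3M/dt^3 = 5*₁F₁(7; 9; t)/14
d^4M/dt^4 = 5*₁F₁(8; 10; t)/18

E[X^4] = d^4M/dt^4 |_{t=0} = 5/18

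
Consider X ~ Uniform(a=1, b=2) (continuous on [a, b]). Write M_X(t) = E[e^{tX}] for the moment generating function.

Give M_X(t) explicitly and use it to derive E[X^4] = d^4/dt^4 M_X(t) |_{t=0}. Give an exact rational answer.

M_X(t) = (e^(2*t) - e^(t))/t
dM/dt = (2*t*e^(2*t) - t*e^(t) - e^(2*t) + e^(t))/t^2
d^2M/dt^2 = (4*t^2*e^(2*t) - t^2*e^(t) - 4*t*e^(2*t) + 2*t*e^(t) + 2*e^(2*t) - 2*e^(t))/t^3
d^3M/dt^3 = (8*t^3*e^(2*t) - t^3*e^(t) - 12*t^2*e^(2*t) + 3*t^2*e^(t) + 12*t*e^(2*t) - 6*t*e^(t) - 6*e^(2*t) + 6*e^(t))/t^4
d^4M/dt^4 = (16*t^4*e^(2*t) - t^4*e^(t) - 32*t^3*e^(2*t) + 4*t^3*e^(t) + 48*t^2*e^(2*t) - 12*t^2*e^(t) - 48*t*e^(2*t) + 24*t*e^(t) + 24*e^(2*t) - 24*e^(t))/t^5

E[X^4] = d^4M/dt^4 |_{t=0} = 31/5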